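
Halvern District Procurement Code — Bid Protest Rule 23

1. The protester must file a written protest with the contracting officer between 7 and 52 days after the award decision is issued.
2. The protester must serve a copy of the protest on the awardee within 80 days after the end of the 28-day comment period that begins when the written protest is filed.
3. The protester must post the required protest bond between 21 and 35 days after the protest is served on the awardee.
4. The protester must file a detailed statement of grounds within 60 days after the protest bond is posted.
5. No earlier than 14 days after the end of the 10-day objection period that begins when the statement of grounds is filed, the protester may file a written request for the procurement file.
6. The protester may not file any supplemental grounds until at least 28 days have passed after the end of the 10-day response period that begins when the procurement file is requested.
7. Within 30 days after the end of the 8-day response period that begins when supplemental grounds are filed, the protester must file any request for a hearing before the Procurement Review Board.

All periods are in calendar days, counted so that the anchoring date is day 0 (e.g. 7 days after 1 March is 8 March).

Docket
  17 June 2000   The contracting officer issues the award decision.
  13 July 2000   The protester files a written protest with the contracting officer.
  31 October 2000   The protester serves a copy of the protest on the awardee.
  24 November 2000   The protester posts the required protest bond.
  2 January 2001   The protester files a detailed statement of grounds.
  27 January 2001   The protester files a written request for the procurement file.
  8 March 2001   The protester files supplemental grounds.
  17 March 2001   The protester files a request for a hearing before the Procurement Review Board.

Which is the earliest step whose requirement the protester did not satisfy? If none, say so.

Step 2

Step 1: the window is 7–52 days after 17 June 2000 (when the award decision is issued), so 24 June 2000 through 8 August 2000; done 13 July 2000, which is between those dates.
Step 2: 80 days after 10 August 2000 (end of the 28-day comment period, which began when the written protest is filed on 13 July 2000) is 29 October 2000; not done until 31 October 2000, 2 days after the deadline.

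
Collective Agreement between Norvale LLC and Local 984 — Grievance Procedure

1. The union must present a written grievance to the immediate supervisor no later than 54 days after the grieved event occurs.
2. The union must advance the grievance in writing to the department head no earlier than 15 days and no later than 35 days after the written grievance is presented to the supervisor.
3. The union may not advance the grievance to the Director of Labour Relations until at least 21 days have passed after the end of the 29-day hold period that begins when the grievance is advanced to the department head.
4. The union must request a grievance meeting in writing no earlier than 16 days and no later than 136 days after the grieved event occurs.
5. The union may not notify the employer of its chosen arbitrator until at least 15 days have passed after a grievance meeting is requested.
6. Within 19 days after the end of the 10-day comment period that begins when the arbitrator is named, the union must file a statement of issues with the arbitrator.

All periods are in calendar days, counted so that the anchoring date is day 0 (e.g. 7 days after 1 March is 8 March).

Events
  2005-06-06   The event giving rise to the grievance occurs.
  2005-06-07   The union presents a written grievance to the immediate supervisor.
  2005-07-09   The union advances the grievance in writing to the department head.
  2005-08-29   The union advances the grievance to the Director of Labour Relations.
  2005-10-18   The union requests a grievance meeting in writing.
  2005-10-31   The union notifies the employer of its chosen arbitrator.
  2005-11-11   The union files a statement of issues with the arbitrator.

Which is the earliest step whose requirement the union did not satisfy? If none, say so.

Step 5

Step 1 — counting 54 days from 2005-06-06 (when the grieved event occurs) gives a deadline of 2005-07-30; 2005-06-07 is within that limit.
Step 2 — 15 and 35 days from 2005-06-07 (when the written grievance is presented to the supervisor) are 2005-06-22 and 2005-07-12 respectively; done 2005-07-09, which is between those dates.
Step 3 — must wait 21 days from 2005-08-07 (end of the 29-day hold period, which began when the grievance is advanced to the department head on 2005-07-09), so not before 2005-08-28; 2005-08-29 is on or after that date.
Step 4 — 16 and 136 days from 2005-06-06 (when the grieved event occurs) are 2005-06-22 and 2005-10-20 respectively; done 2005-10-18, which is between those dates.
Step 5 — must wait 15 days from 2005-10-18 (when a grievance meeting is requested), so not before 2005-11-02; acted on 2005-10-31, 2 days prematurely.
No need to go further; step 5 was not satisfied.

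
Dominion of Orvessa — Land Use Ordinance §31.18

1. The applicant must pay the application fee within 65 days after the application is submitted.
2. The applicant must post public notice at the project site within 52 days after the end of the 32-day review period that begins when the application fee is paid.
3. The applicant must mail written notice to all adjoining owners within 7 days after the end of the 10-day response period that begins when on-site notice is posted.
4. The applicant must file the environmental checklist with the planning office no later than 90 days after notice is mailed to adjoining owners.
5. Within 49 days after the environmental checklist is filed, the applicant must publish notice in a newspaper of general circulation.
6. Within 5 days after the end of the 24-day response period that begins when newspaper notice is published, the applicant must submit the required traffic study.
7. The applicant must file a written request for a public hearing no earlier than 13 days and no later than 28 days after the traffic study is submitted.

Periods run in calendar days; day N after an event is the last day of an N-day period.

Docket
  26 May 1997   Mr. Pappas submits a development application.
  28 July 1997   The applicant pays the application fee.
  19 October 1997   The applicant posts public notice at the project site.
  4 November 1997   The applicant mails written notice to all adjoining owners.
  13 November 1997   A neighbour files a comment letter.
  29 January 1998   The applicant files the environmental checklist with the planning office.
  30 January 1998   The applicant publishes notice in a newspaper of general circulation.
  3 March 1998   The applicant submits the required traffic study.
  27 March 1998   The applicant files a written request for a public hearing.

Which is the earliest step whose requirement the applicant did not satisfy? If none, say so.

Step 6

Step 1 — counting 65 days from 26 May 1997 (when the application is submitted) gives a deadline of 30 July 1997; completed 28 July 1997, before the deadline.
Step 2 — counting 52 days from 29 August 1997 (end of the 32-day review period, which began when the application fee is paid on 28 July 1997) gives a deadline of 20 October 1997; 19 October 1997 is within that limit.
Step 3 — counting 7 days from 29 October 1997 (end of the 10-day response period, which began when on-site notice is posted on 19 October 1997) gives a deadline of 5 November 1997; completed 4 November 1997, before the deadline.
Step 4 — counting 90 days from 4 November 1997 (when notice is mailed to adjoining owners) gives a deadline of 2 February 1998; done 29 January 1998 — timely.
Step 5 — counting 49 days from 29 January 1998 (when the environmental checklist is filed) gives a deadline of 19 March 1998; 30 January 1998 is within that limit.
Step 6 — counting 5 days from 23 February 1998 (end of the 24-day response period, which began when newspaper notice is published on 30 January 1998) gives a deadline of 28 February 1998; done 3 March 1998 — 3 days late.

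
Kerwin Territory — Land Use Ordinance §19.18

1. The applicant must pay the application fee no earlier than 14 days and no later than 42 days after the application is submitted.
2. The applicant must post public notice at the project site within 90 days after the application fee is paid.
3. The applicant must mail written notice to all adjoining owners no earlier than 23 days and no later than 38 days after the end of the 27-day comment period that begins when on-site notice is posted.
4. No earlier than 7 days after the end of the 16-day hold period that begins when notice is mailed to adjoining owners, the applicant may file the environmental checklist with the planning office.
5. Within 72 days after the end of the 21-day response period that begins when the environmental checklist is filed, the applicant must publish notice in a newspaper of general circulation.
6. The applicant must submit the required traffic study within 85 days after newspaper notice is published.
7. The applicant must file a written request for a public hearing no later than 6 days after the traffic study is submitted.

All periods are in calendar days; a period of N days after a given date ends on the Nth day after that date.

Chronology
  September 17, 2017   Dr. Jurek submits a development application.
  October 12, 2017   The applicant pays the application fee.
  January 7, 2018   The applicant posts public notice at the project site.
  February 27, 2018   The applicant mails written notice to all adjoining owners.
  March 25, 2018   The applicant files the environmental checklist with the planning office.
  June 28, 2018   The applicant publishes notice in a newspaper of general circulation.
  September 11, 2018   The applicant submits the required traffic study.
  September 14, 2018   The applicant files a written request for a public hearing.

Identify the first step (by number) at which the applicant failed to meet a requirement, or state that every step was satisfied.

Step 5

Step 1 — 14 and 42 days from September 17, 2017 (when the application is submitted) are October 1, 2017 and October 29, 2017 respectively; done October 12, 2017 — within the window.
Step 2 — counting 90 days from October 12, 2017 (when the application fee is paid) gives a deadline of January 10, 2018; completed January 7, 2018, before the deadline.
Step 3 — 23 and 38 days from February 3, 2018 (end of the 27-day comment period, which began when on-site notice is posted on January 7, 2018) are February 26, 2018 and March 13, 2018 respectively; done February 27, 2018, which is between those dates.
Step 4 — must wait 7 days from March 15, 2018 (end of the 16-day hold period, which began when notice is mailed to adjoining owners on February 27, 2018), so not before March 22, 2018; done March 25, 2018, after the minimum wait.
Step 5 — counting 72 days from April 15, 2018 (end of the 21-day response period, which began when the environmental checklist is filed on March 25, 2018) gives a deadline of June 26, 2018; done June 28, 2018 — 2 days late.
No need to go further; step 5 was not satisfied.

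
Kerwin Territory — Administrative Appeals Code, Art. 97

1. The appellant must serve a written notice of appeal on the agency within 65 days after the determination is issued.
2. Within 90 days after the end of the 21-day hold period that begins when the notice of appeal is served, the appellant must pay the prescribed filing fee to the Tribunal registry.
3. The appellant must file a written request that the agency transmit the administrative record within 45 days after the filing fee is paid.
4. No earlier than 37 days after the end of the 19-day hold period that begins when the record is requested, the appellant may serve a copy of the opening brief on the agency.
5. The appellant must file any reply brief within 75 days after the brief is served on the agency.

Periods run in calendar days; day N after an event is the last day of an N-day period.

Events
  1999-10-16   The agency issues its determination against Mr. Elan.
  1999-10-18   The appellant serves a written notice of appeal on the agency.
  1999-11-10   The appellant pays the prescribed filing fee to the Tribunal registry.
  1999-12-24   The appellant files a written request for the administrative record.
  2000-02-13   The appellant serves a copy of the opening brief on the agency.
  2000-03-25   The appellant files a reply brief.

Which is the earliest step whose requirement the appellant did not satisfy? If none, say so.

(1) due by 1999-10-16 + 65 days = 1999-12-20; completed 1999-10-18, before the deadline.
(2) due by 1999-11-08 + 90 days = 2000-02-06; done 1999-11-10 — timely.
(3) due by 1999-11-10 + 45 days = 1999-12-25; done 1999-12-24 — timely.
(4) permitted from 2000-01-12 + 37 days = 2000-02-18 onward; acted on 2000-02-13, 5 days prematurely.

Step 4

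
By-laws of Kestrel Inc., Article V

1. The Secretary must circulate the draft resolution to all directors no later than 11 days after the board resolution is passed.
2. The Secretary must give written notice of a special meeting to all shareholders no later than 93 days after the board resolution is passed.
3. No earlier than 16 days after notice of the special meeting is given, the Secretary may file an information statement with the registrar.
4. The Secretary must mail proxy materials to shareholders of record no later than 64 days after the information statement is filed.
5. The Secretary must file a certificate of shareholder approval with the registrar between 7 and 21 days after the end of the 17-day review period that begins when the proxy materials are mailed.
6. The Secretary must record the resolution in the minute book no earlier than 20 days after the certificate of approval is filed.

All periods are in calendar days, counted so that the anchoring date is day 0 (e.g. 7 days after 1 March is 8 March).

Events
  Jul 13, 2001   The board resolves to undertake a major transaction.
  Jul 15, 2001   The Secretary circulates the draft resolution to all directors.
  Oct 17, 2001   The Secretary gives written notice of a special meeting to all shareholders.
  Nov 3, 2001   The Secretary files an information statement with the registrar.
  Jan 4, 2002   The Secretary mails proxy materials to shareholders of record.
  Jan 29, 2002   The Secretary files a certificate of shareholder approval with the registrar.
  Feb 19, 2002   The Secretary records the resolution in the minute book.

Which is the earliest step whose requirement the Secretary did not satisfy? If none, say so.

Step 1 — counting 11 days from Jul 13, 2001 (when the board resolution is passed) gives a deadline of Jul 24, 2001; done Jul 15, 2001 — timely.
Step 2 — counting 93 days from Jul 13, 2001 (when the board resolution is passed) gives a deadline of Oct 14, 2001; not done until Oct 17, 2001, 3 days after the deadline.

Step 2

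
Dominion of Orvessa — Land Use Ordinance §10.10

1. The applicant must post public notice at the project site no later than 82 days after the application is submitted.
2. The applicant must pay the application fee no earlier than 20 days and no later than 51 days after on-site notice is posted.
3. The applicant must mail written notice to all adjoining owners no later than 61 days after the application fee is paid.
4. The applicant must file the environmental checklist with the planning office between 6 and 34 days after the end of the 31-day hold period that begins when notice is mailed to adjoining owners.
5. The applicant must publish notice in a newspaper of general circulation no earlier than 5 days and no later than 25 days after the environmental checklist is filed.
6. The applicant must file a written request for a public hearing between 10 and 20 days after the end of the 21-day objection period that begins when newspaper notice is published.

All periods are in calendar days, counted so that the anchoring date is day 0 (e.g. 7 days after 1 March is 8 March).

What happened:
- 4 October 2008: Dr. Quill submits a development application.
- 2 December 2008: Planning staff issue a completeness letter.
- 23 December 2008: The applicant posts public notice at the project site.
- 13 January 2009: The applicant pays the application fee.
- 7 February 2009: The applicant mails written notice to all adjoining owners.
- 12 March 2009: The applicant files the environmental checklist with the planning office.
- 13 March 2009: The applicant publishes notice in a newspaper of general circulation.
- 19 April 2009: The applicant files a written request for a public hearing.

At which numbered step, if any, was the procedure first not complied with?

(1) due by 4 October 2008 + 82 days = 25 December 2008; 23 December 2008 is within that limit.
(2) the permitted window runs from 23 December 2008 + 20 = 12 January 2009 to 23 December 2008 + 51 = 12 February 2009; done 13 January 2009, which is between those dates.
(3) due by 13 January 2009 + 61 days = 15 March 2009; done 7 February 2009 — timely.
(4) the permitted window runs from 10 March 2009 + 6 = 16 March 2009 to 10 March 2009 + 34 = 13 April 2009; done 12 March 2009 — 4 days before the window opened.
The procedure was therefore not followed at step 4.

Step 4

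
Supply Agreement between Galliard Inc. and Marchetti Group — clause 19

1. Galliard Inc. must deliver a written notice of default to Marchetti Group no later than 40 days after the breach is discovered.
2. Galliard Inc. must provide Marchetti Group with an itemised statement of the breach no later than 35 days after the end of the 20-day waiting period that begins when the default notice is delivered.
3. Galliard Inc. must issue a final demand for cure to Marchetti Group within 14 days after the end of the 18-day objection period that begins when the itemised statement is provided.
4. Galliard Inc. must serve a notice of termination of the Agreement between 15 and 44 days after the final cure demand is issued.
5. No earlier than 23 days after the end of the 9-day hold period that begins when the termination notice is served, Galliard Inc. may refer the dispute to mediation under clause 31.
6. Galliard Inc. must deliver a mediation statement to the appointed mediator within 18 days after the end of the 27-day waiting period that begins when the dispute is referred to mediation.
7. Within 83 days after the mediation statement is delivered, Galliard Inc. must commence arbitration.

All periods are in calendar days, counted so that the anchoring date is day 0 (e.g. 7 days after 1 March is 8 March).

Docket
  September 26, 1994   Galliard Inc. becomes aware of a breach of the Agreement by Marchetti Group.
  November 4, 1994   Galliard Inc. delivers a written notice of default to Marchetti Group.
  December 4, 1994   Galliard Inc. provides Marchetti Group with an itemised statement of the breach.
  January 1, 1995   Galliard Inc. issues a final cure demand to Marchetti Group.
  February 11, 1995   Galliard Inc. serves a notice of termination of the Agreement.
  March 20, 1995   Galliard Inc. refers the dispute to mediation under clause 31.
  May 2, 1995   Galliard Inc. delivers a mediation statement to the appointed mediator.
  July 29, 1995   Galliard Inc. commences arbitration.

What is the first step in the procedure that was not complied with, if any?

Step 1: 40 days after September 26, 1994 (when the breach is discovered) is November 5, 1994; November 4, 1994 is within that limit.
Step 2: 35 days after November 24, 1994 (end of the 20-day waiting period, which began when the default notice is delivered on November 4, 1994) is December 29, 1994; December 4, 1994 is within that limit.
Step 3: 14 days after December 22, 1994 (end of the 18-day objection period, which began when the itemised statement is provided on December 4, 1994) is January 5, 1995; January 1, 1995 is within that limit.
Step 4: the window is 15–44 days after January 1, 1995 (when the final cure demand is issued), so January 16, 1995 through February 14, 1995; done February 11, 1995, which is between those dates.
Step 5: the earliest permitted date is 23 days after February 20, 1995 (end of the 9-day hold period, which began when the termination notice is served on February 11, 1995), i.e. March 15, 1995; March 20, 1995 is on or after that date.
Step 6: 18 days after April 16, 1995 (end of the 27-day waiting period, which began when the dispute is referred to mediation on March 20, 1995) is May 4, 1995; May 2, 1995 is within that limit.
Step 7: 83 days after May 2, 1995 (when the mediation statement is delivered) is July 24, 1995; done July 29, 1995 — 5 days late.

Step 7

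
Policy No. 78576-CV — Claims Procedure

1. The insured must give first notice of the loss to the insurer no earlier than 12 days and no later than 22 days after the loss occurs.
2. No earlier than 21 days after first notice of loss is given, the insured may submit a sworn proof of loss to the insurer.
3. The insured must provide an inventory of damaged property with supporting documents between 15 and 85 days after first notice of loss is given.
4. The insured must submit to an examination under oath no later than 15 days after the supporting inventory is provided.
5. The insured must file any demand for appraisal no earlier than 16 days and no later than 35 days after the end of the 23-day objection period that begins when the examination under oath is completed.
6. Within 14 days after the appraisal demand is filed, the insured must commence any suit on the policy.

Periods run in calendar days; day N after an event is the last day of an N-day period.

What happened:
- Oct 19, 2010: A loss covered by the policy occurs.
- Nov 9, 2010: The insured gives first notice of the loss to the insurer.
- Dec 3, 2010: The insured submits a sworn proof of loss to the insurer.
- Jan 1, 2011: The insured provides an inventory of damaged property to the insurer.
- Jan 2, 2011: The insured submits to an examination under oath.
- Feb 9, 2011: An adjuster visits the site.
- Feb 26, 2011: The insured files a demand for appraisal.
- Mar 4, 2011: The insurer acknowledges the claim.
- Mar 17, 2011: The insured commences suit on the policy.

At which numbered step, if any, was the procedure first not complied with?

Step 1 — 12 and 22 days from Oct 19, 2010 (when the loss occurs) are Oct 31, 2010 and Nov 10, 2010 respectively; Nov 9, 2010 falls inside that range.
Step 2 — must wait 21 days from Nov 9, 2010 (when first notice of loss is given), so not before Nov 30, 2010; Dec 3, 2010 is on or after that date.
Step 3 — 15 and 85 days from Nov 9, 2010 (when first notice of loss is given) are Nov 24, 2010 and Feb 2, 2011 respectively; Jan 1, 2011 falls inside that range.
Step 4 — counting 15 days from Jan 1, 2011 (when the supporting inventory is provided) gives a deadline of Jan 16, 2011; Jan 2, 2011 is within that limit.
Step 5 — 16 and 35 days from Jan 25, 2011 (end of the 23-day objection period, which began when the examination under oath is completed on Jan 2, 2011) are Feb 10, 2011 and Mar 1, 2011 respectively; done Feb 26, 2011, which is between those dates.
Step 6 — counting 14 days from Feb 26, 2011 (when the appraisal demand is filed) gives a deadline of Mar 12, 2011; done Mar 17, 2011 — 5 days late.

Step 6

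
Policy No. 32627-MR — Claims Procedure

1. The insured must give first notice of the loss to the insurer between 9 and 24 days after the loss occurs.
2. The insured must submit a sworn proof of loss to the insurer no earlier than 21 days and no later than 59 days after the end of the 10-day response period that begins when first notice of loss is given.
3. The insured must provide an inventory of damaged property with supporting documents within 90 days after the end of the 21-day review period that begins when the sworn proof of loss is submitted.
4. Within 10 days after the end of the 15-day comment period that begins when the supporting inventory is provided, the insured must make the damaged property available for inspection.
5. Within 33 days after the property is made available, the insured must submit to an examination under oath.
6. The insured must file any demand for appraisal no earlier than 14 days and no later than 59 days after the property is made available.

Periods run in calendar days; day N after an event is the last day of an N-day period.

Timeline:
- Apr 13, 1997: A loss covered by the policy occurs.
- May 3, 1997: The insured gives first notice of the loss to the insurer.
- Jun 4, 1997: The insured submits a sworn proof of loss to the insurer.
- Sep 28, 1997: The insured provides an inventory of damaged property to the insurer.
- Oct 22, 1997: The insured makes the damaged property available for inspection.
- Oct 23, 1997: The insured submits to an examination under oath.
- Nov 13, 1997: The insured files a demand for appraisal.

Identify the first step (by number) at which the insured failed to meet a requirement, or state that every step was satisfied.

Step 3

Step 1 — 9 and 24 days from Apr 13, 1997 (when the loss occurs) are Apr 22, 1997 and May 7, 1997 respectively; done May 3, 1997, which is between those dates.
Step 2 — 21 and 59 days from May 13, 1997 (end of the 10-day response period, which began when first notice of loss is given on May 3, 1997) are Jun 3, 1997 and Jul 11, 1997 respectively; Jun 4, 1997 falls inside that range.
Step 3 — counting 90 days from Jun 25, 1997 (end of the 21-day review period, which began when the sworn proof of loss is submitted on Jun 4, 1997) gives a deadline of Sep 23, 1997; done Sep 28, 1997 — 5 days late.
Later steps need not be reached.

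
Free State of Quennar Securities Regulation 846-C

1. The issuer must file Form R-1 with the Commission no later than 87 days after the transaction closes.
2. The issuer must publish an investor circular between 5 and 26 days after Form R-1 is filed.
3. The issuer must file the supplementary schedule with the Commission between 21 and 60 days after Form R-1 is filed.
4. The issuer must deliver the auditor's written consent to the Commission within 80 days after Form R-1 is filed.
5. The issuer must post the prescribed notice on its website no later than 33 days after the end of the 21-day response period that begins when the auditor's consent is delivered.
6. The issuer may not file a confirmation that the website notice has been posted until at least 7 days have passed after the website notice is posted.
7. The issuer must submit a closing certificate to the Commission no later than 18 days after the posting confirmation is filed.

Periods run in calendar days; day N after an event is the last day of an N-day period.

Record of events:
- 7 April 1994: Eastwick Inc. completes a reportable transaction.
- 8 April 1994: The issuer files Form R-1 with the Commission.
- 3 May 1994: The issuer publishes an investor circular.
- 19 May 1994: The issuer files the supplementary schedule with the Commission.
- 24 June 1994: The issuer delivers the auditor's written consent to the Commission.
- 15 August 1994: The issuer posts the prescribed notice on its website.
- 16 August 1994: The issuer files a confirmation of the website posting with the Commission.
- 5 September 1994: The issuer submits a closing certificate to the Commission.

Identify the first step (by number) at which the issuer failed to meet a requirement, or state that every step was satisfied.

Step 1 — counting 87 days from 7 April 1994 (when the transaction closes) gives a deadline of 3 July 1994; completed 8 April 1994, before the deadline.
Step 2 — 5 and 26 days from 8 April 1994 (when Form R-1 is filed) are 13 April 1994 and 4 May 1994 respectively; done 3 May 1994, which is between those dates.
Step 3 — 21 and 60 days from 8 April 1994 (when Form R-1 is filed) are 29 April 1994 and 7 June 1994 respectively; done 19 May 1994 — within the window.
Step 4 — counting 80 days from 8 April 1994 (when Form R-1 is filed) gives a deadline of 27 June 1994; 24 June 1994 is within that limit.
Step 5 — counting 33 days from 15 July 1994 (end of the 21-day response period, which began when the auditor's consent is delivered on 24 June 1994) gives a deadline of 17 August 1994; done 15 August 1994 — timely.
Step 6 — must wait 7 days from 15 August 1994 (when the website notice is posted), so not before 22 August 1994; 16 August 1994 is 6 days before the earliest permitted date.
The analysis stops there.

Step 6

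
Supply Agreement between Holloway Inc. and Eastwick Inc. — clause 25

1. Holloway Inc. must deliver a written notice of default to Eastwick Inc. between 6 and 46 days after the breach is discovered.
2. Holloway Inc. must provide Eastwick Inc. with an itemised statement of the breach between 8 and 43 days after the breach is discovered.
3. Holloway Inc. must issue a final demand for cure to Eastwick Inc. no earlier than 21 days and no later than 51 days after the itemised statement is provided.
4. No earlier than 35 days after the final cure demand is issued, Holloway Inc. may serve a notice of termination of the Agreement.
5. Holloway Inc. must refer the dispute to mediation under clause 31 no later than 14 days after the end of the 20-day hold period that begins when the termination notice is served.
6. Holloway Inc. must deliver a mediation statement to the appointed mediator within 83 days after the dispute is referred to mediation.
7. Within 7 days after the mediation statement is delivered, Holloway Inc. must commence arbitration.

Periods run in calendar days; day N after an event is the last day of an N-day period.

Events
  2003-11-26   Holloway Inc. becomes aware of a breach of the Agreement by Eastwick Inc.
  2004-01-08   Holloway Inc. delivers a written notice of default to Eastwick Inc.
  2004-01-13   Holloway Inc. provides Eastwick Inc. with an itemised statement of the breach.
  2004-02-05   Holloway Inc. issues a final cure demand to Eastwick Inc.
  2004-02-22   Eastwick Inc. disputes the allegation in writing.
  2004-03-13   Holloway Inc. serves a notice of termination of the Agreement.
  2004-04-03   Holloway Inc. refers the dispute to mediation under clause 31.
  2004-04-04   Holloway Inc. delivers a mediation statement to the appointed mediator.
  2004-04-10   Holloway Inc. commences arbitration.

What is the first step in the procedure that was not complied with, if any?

Step 2

Step 1 — 6 and 46 days from 2003-11-26 (when the breach is discovered) are 2003-12-02 and 2004-01-11 respectively; 2004-01-08 falls inside that range.
Step 2 — 8 and 43 days from 2003-11-26 (when the breach is discovered) are 2003-12-04 and 2004-01-08 respectively; 2004-01-13 is 5 days past the end of the window.
That is the first point of non-compliance.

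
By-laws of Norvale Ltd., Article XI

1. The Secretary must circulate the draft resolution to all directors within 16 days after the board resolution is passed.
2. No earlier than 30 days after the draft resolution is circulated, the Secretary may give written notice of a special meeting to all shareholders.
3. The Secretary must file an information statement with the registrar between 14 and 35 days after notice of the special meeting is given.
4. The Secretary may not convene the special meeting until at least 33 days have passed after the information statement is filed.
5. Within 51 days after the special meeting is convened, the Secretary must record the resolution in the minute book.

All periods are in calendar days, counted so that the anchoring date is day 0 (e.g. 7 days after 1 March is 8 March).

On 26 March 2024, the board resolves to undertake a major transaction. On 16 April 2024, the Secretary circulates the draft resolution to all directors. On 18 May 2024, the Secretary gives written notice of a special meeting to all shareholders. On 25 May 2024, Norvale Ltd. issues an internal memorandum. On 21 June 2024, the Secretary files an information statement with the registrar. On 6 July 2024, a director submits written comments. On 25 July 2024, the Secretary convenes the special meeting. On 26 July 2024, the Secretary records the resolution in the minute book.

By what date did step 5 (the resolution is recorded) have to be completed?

14 September 2024

Step 5 runs from 25 July 2024, when the special meeting is convened. 51 days after 25 July 2024 is 14 September 2024.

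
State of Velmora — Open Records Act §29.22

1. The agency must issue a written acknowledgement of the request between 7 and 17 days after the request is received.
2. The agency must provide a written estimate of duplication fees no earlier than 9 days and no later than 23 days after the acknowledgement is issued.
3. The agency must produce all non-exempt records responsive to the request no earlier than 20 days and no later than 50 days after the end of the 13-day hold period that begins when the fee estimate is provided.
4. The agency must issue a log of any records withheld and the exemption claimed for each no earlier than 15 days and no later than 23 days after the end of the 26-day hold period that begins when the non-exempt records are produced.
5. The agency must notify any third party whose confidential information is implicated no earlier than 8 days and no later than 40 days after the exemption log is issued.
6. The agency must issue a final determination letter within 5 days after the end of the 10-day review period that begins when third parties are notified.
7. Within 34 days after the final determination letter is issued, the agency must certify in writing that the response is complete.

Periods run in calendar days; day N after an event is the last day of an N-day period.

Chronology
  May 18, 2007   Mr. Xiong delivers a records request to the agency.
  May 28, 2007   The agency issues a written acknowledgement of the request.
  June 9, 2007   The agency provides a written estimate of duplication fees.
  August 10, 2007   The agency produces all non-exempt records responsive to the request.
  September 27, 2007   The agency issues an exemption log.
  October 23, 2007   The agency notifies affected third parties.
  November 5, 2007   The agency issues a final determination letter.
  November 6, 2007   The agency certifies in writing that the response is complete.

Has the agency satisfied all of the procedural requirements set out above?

Step 1 — 7 and 17 days from May 18, 2007 (when the request is received) are May 25, 2007 and June 4, 2007 respectively; done May 28, 2007 — within the window.
Step 2 — 9 and 23 days from May 28, 2007 (when the acknowledgement is issued) are June 6, 2007 and June 20, 2007 respectively; done June 9, 2007, which is between those dates.
Step 3 — 20 and 50 days from June 22, 2007 (end of the 13-day hold period, which began when the fee estimate is provided on June 9, 2007) are July 12, 2007 and August 11, 2007 respectively; done August 10, 2007, which is between those dates.
Step 4 — 15 and 23 days from September 5, 2007 (end of the 26-day hold period, which began when the non-exempt records are produced on August 10, 2007) are September 20, 2007 and September 28, 2007 respectively; done September 27, 2007 — within the window.
Step 5 — 8 and 40 days from September 27, 2007 (when the exemption log is issued) are October 5, 2007 and November 6, 2007 respectively; done October 23, 2007 — within the window.
Step 6 — counting 5 days from November 2, 2007 (end of the 10-day review period, which began when third parties are notified on October 23, 2007) gives a deadline of November 7, 2007; done November 5, 2007 — timely.
Step 7 — counting 34 days from November 5, 2007 (when the final determination letter is issued) gives a deadline of December 9, 2007; completed November 6, 2007, before the deadline.

Yes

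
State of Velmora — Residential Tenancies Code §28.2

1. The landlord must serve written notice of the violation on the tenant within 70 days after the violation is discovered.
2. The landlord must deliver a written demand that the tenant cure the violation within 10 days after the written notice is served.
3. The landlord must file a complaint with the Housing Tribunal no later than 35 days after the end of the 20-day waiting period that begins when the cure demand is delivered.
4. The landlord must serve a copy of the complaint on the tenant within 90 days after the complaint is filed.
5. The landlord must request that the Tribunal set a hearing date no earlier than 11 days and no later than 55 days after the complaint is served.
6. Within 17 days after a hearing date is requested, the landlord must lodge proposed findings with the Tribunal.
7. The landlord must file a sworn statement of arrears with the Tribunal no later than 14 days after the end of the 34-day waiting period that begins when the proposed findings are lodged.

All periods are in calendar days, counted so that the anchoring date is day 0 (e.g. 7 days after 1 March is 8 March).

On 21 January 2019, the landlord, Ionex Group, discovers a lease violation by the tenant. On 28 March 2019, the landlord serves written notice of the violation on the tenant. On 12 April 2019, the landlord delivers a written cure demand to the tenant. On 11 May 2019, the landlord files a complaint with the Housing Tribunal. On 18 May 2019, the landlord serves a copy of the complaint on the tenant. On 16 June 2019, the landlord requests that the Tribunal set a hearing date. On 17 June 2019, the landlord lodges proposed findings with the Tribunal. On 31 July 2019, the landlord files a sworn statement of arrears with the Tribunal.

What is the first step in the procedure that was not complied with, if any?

Step 2

(1) due by 21 January 2019 + 70 days = 1 April 2019; completed 28 March 2019, before the deadline.
(2) due by 28 March 2019 + 10 days = 7 April 2019; not done until 12 April 2019, 5 days after the deadline.
The analysis stops there.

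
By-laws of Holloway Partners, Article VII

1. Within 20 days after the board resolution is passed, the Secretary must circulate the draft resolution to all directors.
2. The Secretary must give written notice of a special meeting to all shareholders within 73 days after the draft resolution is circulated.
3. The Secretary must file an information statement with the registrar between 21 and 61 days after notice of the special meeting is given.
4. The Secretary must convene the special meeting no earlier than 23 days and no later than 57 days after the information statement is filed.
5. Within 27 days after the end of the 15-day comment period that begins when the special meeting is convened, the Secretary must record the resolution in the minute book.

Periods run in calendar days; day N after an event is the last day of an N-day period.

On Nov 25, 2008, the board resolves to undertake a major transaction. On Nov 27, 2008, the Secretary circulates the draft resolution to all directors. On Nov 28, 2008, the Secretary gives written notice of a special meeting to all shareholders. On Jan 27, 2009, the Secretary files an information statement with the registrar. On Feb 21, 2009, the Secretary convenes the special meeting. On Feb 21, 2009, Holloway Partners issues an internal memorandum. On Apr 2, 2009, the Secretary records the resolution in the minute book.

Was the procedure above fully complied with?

Step 1 — counting 20 days from Nov 25, 2008 (when the board resolution is passed) gives a deadline of Dec 15, 2008; completed Nov 27, 2008, before the deadline.
Step 2 — counting 73 days from Nov 27, 2008 (when the draft resolution is circulated) gives a deadline of Feb 8, 2009; Nov 28, 2008 is within that limit.
Step 3 — 21 and 61 days from Nov 28, 2008 (when notice of the special meeting is given) are Dec 19, 2008 and Jan 28, 2009 respectively; Jan 27, 2009 falls inside that range.
Step 4 — 23 and 57 days from Jan 27, 2009 (when the information statement is filed) are Feb 19, 2009 and Mar 25, 2009 respectively; done Feb 21, 2009 — within the window.
Step 5 — counting 27 days from Mar 8, 2009 (end of the 15-day comment period, which began when the special meeting is convened on Feb 21, 2009) gives a deadline of Apr 4, 2009; Apr 2, 2009 is within that limit.

Yes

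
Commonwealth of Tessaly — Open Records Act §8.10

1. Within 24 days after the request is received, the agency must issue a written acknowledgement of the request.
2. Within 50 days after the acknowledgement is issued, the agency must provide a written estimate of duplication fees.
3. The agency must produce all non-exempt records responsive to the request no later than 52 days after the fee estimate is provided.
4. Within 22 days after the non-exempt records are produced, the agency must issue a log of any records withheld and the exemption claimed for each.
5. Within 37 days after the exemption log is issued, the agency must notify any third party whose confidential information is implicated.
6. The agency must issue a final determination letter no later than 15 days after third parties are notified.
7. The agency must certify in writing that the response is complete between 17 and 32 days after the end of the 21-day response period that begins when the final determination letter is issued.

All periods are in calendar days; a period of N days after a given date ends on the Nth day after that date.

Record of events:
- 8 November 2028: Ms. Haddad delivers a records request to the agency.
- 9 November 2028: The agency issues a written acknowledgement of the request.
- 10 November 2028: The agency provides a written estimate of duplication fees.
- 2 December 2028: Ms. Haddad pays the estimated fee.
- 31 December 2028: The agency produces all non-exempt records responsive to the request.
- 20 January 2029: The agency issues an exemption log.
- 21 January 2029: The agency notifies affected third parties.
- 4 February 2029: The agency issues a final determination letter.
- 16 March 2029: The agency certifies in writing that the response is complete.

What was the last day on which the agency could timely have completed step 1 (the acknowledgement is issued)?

Step 1 runs from 8 November 2028, when the request is received. 24 days after 8 November 2028 is 2 December 2028.

2 December 2028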